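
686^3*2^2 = 1291315424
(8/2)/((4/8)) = 8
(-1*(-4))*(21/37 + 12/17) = 3204/629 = 5.09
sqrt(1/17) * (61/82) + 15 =61 * sqrt(17)/1394 + 15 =15.18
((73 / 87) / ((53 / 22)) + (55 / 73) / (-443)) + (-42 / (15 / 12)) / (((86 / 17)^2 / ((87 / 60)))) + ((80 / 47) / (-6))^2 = -134905027300269533 / 91357791991183350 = -1.48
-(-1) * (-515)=-515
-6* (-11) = 66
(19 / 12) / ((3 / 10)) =95 / 18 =5.28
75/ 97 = 0.77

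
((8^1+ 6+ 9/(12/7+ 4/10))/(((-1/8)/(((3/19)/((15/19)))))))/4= -1351/185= -7.30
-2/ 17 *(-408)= 48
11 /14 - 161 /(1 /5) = -11259 /14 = -804.21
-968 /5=-193.60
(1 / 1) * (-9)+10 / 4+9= 5 / 2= 2.50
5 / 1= 5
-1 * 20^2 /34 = -200 /17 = -11.76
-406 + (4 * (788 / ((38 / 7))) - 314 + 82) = -1090 / 19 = -57.37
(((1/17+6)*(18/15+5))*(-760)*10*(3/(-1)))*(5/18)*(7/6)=42466900/153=277561.44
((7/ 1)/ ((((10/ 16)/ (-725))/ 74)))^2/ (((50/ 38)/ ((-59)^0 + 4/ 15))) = 5213659822336/ 15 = 347577321489.07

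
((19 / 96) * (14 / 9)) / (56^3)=19 / 10838016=0.00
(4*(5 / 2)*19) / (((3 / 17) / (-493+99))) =-1272620 / 3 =-424206.67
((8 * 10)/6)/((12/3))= 10/3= 3.33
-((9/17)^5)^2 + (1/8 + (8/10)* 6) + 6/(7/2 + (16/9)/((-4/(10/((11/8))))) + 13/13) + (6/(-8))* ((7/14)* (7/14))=383309529423713801/40481157521015920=9.47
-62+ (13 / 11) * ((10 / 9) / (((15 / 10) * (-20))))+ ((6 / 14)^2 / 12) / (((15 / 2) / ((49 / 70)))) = -12898603 / 207900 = -62.04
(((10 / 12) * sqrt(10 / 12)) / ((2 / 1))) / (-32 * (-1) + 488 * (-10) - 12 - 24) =-5 * sqrt(30) / 351648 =-0.00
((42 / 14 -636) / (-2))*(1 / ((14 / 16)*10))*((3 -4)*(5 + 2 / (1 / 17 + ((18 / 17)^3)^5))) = -51019721910846173343006 / 242025645506290077635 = -210.80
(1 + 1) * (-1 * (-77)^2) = -11858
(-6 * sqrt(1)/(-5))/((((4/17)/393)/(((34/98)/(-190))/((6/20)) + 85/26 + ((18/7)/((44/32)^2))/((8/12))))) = 10629.38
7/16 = 0.44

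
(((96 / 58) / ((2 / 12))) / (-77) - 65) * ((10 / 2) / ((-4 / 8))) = 1454330 / 2233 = 651.29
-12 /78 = -2 /13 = -0.15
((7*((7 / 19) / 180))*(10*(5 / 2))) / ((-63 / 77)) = -2695 / 6156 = -0.44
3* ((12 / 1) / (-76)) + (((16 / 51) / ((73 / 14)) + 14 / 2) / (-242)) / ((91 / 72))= -18424977 / 37089767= -0.50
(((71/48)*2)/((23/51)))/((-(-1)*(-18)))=-1207/3312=-0.36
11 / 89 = 0.12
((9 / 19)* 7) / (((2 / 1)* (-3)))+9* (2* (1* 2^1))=1347 / 38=35.45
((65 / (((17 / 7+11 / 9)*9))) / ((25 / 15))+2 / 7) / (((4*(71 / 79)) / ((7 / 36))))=0.08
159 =159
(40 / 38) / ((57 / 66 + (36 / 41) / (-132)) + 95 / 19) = 18040 / 100377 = 0.18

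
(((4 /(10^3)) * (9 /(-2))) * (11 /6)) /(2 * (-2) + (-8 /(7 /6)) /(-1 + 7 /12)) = -231 /87200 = -0.00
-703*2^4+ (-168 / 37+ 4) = -416196 / 37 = -11248.54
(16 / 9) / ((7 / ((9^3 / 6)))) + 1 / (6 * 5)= 30.89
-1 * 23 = -23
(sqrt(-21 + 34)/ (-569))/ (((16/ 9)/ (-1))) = 9 * sqrt(13)/ 9104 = 0.00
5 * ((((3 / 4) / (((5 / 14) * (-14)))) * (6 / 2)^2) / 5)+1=-7 / 20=-0.35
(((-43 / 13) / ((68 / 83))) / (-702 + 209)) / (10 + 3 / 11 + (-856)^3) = -0.00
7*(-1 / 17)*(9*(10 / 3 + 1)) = -273 / 17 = -16.06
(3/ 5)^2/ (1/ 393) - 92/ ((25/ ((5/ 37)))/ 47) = 109249/ 925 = 118.11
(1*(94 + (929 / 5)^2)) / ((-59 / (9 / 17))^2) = 70096671 / 25150225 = 2.79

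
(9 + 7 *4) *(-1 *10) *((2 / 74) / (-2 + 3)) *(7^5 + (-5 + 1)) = -168030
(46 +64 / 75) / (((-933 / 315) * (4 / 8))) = -49196 / 1555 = -31.64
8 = 8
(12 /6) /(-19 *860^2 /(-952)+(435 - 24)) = 238 /1805459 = 0.00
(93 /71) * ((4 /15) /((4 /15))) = 93 /71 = 1.31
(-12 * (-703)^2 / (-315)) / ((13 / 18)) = 11861016 / 455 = 26068.17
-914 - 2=-916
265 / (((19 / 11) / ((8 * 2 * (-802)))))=-37405280 / 19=-1968698.95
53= 53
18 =18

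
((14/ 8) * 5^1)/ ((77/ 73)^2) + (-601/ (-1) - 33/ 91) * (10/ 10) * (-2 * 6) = -317107279/ 44044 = -7199.78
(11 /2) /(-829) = -11 /1658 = -0.01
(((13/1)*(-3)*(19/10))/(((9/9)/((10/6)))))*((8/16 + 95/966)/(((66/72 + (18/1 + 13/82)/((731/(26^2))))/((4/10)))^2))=-6155573146857888/163274080621255625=-0.04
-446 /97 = -4.60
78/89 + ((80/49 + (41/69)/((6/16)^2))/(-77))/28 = 1275329822/1459709559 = 0.87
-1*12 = -12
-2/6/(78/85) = -85/234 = -0.36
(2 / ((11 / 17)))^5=45435424 / 161051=282.12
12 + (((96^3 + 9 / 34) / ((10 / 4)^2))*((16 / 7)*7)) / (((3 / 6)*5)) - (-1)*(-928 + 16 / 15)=5769725636 / 6375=905055.00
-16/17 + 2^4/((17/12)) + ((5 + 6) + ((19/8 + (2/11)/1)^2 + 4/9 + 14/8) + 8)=45123977/1184832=38.08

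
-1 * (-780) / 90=26 / 3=8.67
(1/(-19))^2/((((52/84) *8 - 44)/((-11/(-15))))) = -77/1480100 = -0.00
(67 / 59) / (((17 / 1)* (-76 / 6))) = -201 / 38114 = -0.01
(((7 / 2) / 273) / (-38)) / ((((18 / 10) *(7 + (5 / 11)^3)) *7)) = -6655 / 1763123544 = -0.00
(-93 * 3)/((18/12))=-186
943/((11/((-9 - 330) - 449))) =-743084/11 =-67553.09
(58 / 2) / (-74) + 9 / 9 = 45 / 74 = 0.61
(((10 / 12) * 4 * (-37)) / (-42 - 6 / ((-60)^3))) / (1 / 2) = 8880000 / 1511999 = 5.87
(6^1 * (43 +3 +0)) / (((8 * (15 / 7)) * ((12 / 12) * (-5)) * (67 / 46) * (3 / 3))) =-3703 / 1675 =-2.21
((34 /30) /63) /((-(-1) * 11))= 17 /10395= 0.00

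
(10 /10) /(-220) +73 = 16059 /220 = 73.00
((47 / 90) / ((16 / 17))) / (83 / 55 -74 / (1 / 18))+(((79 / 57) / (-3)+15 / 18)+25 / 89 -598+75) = -18615331584071 / 35637784416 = -522.35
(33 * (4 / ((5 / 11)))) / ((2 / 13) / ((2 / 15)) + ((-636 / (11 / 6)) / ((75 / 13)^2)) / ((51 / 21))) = -441226500 / 4767571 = -92.55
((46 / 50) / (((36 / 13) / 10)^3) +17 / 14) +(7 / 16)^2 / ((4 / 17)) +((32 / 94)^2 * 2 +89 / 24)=568958527247 / 11543067648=49.29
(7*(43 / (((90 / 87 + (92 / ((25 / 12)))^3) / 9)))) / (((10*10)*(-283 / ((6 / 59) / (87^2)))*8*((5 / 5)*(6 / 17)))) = -3198125 / 604639977520917696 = -0.00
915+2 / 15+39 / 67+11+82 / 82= 932354 / 1005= 927.72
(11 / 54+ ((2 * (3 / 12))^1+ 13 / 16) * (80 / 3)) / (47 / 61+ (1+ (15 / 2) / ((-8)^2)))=7421504 / 397953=18.65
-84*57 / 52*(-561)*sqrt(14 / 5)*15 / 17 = 118503*sqrt(70) / 13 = 76266.71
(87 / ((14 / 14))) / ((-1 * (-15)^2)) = -29 / 75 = -0.39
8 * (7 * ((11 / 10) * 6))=1848 / 5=369.60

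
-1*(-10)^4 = -10000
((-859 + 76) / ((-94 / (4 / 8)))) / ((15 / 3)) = 783 / 940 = 0.83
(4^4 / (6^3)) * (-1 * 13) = -416 / 27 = -15.41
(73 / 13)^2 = 5329 / 169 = 31.53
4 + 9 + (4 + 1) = 18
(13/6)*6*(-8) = -104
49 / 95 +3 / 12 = 291 / 380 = 0.77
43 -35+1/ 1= 9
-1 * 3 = -3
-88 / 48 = -11 / 6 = -1.83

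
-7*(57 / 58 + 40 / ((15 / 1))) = -25.55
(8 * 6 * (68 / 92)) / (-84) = -68 / 161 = -0.42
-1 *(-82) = 82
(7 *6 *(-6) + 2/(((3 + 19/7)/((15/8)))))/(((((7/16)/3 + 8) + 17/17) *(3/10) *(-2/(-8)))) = -160860/439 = -366.42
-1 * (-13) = 13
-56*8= -448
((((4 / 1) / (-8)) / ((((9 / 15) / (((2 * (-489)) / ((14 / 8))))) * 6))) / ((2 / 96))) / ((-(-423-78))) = 26080 / 3507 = 7.44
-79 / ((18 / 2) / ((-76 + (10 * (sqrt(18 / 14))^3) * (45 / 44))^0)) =-79 / 9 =-8.78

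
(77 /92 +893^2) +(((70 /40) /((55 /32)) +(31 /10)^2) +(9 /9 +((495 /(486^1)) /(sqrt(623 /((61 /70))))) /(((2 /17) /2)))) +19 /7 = 187 * sqrt(54290) /67284 +35307726544 /44275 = 797464.83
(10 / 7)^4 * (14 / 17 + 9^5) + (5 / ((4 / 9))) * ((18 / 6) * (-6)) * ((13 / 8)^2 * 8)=157821800435 / 653072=241660.64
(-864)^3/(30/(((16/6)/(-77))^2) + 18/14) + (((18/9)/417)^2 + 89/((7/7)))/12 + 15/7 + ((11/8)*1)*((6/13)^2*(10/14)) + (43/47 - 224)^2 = 11636033276196249388163/484985605574230956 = 23992.53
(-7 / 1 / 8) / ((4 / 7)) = -49 / 32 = -1.53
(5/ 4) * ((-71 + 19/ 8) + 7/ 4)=-2675/ 32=-83.59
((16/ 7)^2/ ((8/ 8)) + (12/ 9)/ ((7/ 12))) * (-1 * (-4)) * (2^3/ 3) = 11776/ 147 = 80.11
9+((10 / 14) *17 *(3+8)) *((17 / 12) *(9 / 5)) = 9789 / 28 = 349.61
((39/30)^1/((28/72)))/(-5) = -117/175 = -0.67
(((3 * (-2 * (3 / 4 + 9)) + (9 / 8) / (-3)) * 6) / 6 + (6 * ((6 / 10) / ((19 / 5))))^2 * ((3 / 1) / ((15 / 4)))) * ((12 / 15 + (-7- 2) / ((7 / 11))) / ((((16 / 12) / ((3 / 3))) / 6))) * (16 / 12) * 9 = 10588874283 / 252700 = 41902.95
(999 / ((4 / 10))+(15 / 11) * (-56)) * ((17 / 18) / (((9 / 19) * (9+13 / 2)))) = 5734865 / 18414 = 311.44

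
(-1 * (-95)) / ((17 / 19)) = 1805 / 17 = 106.18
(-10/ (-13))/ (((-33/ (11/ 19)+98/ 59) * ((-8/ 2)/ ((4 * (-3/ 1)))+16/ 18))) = -1062/ 93379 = -0.01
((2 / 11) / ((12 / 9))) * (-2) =-3 / 11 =-0.27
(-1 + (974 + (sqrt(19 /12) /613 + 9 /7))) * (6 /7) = 835.10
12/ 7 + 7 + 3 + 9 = 145/ 7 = 20.71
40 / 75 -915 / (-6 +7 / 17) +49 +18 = 65912 / 285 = 231.27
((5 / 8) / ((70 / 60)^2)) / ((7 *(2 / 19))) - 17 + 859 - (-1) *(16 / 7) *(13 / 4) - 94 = 1037303 / 1372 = 756.05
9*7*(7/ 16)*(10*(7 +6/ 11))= 183015/ 88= 2079.72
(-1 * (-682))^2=465124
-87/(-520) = 87/520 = 0.17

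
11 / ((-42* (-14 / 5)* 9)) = 55 / 5292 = 0.01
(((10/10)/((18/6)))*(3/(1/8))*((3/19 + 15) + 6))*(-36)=-115776/19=-6093.47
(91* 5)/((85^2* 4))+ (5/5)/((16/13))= 19149/23120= 0.83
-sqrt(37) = -6.08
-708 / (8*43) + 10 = 7.94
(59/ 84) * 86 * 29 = 73573/ 42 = 1751.74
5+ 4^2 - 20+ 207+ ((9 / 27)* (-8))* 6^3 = -368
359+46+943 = 1348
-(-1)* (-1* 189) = -189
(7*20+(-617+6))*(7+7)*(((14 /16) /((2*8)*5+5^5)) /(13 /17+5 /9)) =-3531087 /2589640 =-1.36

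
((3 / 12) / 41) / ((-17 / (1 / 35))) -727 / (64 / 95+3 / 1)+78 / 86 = -288464449727 / 1464383060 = -196.99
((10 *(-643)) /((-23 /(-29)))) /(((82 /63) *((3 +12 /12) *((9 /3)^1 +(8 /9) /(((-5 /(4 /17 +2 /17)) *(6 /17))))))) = -551.77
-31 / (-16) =31 / 16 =1.94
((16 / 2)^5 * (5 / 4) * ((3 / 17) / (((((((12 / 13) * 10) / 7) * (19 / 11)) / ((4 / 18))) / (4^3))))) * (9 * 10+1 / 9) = 106405691392 / 26163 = 4067029.45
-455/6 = -75.83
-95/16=-5.94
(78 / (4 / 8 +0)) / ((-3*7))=-52 / 7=-7.43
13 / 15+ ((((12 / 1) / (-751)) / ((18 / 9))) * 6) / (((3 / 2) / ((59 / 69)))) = 217469 / 259095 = 0.84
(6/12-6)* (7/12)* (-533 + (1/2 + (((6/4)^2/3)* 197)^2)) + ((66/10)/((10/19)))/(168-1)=-36515340697/534400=-68329.60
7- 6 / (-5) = 41 / 5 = 8.20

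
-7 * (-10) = 70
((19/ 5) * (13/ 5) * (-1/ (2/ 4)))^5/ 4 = -7354865808056/ 9765625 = -753138.26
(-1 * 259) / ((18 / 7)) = -1813 / 18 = -100.72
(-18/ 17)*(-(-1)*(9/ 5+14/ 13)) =-198/ 65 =-3.05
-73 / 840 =-0.09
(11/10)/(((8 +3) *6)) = 1/60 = 0.02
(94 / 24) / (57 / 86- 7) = -2021 / 3270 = -0.62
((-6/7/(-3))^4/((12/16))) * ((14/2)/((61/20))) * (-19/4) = -6080/62769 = -0.10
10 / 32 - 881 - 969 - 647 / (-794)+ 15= -11648759 / 6352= -1833.87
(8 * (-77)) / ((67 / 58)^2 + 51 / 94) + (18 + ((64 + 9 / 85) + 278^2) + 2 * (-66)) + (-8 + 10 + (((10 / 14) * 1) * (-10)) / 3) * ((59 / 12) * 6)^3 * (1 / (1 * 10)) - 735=2276092042979 / 30270030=75192.92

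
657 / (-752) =-657 / 752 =-0.87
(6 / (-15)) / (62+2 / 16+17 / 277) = -4432 / 689025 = -0.01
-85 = -85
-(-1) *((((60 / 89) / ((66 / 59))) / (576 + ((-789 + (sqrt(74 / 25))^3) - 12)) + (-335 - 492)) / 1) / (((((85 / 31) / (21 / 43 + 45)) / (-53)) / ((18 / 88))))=7892465134500 *sqrt(74) / 6223794971517739 + 4628508484082589854469 / 31118974857588695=148735.90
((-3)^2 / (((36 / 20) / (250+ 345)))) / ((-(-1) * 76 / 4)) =2975 / 19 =156.58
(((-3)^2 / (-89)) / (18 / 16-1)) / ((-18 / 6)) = 24 / 89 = 0.27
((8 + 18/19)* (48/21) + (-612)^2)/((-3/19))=-2372241.52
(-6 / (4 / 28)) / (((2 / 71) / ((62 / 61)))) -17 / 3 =-278363 / 183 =-1521.11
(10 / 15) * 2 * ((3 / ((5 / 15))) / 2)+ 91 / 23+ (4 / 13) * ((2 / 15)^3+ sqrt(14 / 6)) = 10.43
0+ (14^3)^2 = 7529536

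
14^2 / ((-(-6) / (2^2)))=392 / 3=130.67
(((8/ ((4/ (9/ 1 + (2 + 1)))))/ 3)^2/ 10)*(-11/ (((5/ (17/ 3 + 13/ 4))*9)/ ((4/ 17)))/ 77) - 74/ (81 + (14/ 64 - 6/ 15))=-0.96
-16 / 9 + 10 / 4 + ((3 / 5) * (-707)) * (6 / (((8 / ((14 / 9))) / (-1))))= 22303 / 45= 495.62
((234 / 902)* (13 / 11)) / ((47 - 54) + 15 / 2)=0.61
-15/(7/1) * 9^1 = -135/7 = -19.29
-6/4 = -3/2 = -1.50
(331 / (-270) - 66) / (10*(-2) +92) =-18151 / 19440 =-0.93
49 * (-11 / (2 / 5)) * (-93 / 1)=250635 / 2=125317.50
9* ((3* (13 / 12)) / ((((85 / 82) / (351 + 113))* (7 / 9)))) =10016136 / 595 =16833.84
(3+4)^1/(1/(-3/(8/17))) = -357/8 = -44.62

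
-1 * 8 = -8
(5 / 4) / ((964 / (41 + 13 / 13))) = 105 / 1928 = 0.05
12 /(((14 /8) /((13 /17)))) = 5.24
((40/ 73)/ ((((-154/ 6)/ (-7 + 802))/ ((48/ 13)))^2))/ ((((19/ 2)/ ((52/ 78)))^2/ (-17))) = -15843299328000/ 26405732353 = -599.99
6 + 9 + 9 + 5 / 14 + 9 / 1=467 / 14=33.36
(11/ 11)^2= 1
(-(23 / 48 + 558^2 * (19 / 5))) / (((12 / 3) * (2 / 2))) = -283964083 / 960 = -295795.92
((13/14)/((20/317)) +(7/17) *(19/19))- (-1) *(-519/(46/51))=-61339829/109480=-560.28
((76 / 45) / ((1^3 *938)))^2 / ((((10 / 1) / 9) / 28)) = 2888 / 35350875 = 0.00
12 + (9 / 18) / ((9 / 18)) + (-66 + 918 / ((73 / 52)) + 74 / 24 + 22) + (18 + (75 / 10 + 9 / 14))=3998947 / 6132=652.14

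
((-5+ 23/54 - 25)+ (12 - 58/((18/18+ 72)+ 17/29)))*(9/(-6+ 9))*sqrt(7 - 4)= -1057997*sqrt(3)/19206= -95.41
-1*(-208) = 208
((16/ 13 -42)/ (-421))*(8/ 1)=4240/ 5473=0.77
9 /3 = 3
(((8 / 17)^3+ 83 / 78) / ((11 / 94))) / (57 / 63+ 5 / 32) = 9.41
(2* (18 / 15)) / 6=2 / 5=0.40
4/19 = 0.21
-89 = -89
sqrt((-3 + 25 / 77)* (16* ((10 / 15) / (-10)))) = 1.69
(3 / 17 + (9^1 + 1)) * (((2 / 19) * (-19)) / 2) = -173 / 17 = -10.18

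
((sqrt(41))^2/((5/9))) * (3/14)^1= 15.81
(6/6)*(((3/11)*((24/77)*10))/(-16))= -0.05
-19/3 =-6.33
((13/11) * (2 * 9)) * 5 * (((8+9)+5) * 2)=4680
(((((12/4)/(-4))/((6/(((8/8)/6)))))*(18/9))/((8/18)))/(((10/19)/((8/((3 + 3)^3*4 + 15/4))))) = -19/11570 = -0.00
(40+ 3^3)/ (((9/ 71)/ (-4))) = -19028/ 9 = -2114.22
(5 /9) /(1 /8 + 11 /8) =0.37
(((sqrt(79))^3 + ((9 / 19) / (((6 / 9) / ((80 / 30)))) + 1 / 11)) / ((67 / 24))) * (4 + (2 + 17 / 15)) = 71048 / 14003 + 67624 * sqrt(79) / 335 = 1799.27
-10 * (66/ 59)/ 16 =-165/ 236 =-0.70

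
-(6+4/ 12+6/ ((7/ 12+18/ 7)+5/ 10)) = -7345/ 921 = -7.98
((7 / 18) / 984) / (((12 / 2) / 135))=35 / 3936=0.01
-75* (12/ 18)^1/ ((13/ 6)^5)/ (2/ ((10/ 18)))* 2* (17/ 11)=-3672000/ 4084223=-0.90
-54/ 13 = -4.15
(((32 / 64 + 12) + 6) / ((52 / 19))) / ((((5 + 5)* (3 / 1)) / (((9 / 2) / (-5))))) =-2109 / 10400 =-0.20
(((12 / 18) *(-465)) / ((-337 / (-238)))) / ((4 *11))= -18445 / 3707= -4.98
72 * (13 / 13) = 72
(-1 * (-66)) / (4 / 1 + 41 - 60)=-22 / 5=-4.40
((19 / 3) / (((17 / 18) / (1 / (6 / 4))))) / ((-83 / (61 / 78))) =-2318 / 55029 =-0.04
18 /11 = 1.64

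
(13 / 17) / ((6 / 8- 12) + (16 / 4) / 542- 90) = -14092 / 1865699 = -0.01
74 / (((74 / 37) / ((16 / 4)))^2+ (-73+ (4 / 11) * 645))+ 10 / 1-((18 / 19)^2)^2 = 8954553022 / 927755199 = 9.65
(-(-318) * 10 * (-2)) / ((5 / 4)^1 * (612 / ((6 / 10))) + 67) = -3180 / 671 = -4.74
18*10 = 180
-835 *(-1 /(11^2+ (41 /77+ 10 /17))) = 1093015 /159856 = 6.84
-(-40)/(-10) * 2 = -8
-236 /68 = -59 /17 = -3.47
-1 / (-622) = 1 / 622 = 0.00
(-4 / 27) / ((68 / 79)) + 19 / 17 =434 / 459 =0.95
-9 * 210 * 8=-15120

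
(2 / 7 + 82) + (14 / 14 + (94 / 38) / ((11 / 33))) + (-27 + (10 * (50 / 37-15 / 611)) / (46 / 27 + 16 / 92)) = 124060016888 / 1752924173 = 70.77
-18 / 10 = -9 / 5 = -1.80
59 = 59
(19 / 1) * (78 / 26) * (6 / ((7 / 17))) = 830.57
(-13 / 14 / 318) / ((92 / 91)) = -169 / 58512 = -0.00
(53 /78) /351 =53 /27378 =0.00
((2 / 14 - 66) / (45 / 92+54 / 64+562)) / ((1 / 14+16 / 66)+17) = -22393536 / 3316489387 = -0.01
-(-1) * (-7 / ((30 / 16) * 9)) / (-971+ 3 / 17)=119 / 278505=0.00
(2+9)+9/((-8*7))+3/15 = 3091/280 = 11.04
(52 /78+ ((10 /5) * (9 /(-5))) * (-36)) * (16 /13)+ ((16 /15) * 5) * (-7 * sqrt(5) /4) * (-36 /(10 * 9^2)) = 161.26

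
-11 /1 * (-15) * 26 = 4290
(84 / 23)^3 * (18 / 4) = 2667168 / 12167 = 219.21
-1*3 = -3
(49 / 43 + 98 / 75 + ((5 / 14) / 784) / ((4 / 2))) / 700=173195453 / 49556640000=0.00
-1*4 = -4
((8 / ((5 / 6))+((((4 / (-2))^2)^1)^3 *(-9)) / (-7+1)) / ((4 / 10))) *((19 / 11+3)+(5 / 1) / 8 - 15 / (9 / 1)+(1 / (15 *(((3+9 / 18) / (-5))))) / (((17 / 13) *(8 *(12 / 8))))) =346789 / 357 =971.40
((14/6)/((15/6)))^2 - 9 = -1829/225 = -8.13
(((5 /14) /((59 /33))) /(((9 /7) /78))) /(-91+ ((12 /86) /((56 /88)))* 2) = -215215 /1608281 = -0.13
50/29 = 1.72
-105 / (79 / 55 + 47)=-1925 / 888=-2.17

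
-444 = -444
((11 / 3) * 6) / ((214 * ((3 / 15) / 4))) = 220 / 107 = 2.06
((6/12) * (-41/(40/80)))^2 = 1681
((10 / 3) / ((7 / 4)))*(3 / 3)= 40 / 21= 1.90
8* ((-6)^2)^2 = 10368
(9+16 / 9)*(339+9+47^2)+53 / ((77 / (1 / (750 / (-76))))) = 27558.71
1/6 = 0.17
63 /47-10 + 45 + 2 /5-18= 4404 /235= 18.74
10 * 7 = 70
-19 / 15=-1.27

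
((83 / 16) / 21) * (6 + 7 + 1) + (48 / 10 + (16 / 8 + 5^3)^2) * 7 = 13552807 / 120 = 112940.06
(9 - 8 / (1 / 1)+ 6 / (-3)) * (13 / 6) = -13 / 6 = -2.17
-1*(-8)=8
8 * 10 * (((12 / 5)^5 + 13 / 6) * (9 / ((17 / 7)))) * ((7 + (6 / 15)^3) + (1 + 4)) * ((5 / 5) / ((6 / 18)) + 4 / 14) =1276607328672 / 1328125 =961210.22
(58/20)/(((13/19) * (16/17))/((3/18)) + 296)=9367/968560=0.01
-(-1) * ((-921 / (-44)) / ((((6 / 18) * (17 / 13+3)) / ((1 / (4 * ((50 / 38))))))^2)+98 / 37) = 153935353237 / 51054080000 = 3.02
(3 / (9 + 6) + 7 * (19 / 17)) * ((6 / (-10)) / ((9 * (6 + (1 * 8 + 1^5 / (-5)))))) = -682 / 17595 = -0.04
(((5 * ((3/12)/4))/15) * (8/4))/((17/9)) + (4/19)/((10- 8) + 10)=307/7752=0.04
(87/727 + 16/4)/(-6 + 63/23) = -13777/10905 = -1.26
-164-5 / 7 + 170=37 / 7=5.29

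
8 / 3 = 2.67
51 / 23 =2.22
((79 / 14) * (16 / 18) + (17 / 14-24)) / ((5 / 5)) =-2239 / 126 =-17.77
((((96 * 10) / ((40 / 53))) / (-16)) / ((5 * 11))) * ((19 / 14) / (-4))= 3021 / 6160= 0.49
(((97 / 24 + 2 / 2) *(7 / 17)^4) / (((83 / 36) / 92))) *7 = 280643286 / 6932243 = 40.48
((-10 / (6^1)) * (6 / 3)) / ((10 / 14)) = -14 / 3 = -4.67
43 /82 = 0.52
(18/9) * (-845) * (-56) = 94640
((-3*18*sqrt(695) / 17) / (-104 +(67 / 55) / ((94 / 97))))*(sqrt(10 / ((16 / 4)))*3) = 2093850*sqrt(278) / 9030077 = 3.87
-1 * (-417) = 417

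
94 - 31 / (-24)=2287 / 24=95.29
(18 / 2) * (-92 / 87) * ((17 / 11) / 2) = -2346 / 319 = -7.35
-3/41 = -0.07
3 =3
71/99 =0.72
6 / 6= 1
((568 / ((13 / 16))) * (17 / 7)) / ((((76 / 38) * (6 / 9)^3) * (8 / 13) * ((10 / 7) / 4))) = 65178 / 5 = 13035.60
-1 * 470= -470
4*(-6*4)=-96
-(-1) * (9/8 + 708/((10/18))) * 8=51021/5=10204.20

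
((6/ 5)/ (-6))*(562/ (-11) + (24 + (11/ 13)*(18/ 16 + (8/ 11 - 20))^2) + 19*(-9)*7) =8652471/ 45760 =189.08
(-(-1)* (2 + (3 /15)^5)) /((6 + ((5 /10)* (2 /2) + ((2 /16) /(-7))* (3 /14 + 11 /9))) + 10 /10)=44107056 /164809375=0.27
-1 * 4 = -4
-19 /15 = -1.27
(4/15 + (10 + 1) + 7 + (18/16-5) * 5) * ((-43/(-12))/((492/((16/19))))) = -0.01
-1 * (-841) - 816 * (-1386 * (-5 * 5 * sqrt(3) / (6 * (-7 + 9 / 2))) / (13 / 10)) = 2512261.38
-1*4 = -4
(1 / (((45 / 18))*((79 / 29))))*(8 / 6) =232 / 1185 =0.20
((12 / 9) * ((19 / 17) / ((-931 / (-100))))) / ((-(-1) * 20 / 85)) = 100 / 147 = 0.68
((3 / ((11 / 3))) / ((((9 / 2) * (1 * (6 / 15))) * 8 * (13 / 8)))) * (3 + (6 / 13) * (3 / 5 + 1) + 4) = 503 / 1859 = 0.27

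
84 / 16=21 / 4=5.25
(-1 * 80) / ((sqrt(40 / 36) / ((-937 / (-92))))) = -5622 * sqrt(10) / 23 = -772.97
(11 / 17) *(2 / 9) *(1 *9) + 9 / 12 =139 / 68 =2.04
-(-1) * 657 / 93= 219 / 31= 7.06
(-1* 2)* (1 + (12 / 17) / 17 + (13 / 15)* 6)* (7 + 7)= -252532 / 1445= -174.76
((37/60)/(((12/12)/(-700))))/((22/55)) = -6475/6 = -1079.17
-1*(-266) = 266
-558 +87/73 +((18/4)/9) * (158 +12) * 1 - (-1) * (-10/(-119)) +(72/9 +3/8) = -32200915/69496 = -463.35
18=18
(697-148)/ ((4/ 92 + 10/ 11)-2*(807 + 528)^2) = -138897/ 901805609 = -0.00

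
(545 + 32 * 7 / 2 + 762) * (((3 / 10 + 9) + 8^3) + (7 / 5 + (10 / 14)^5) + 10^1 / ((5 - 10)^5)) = 15587874846093 / 21008750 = 741970.60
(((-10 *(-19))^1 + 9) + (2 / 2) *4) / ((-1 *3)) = -203 / 3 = -67.67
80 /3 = 26.67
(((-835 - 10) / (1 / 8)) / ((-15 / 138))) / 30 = 31096 / 15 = 2073.07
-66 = -66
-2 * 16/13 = -32/13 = -2.46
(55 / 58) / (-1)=-55 / 58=-0.95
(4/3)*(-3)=-4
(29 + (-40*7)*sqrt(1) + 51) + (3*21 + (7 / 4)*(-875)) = -6673 / 4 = -1668.25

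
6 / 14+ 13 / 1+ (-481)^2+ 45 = 1619936 / 7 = 231419.43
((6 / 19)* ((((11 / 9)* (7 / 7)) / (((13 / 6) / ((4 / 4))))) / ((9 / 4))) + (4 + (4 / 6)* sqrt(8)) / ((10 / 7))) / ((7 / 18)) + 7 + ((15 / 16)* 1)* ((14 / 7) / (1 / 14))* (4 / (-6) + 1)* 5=12* sqrt(2) / 5 + 2010951 / 34580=61.55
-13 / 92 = -0.14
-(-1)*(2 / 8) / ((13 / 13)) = 1 / 4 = 0.25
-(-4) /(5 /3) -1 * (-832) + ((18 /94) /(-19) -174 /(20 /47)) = 759925 /1786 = 425.49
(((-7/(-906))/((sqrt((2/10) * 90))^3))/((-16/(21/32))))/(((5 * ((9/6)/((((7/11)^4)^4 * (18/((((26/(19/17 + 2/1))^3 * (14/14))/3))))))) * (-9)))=242433331216113915773 * sqrt(2)/82824808993553546696739340984320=0.00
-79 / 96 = -0.82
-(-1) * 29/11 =29/11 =2.64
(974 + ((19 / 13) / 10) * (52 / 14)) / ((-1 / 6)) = -204654 / 35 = -5847.26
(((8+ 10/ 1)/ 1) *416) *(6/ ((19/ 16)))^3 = 6624903168/ 6859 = 965870.12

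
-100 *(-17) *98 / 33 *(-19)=-3165400 / 33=-95921.21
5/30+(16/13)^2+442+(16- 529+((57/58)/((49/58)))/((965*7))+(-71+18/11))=-512002620917/3691918230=-138.68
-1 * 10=-10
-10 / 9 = -1.11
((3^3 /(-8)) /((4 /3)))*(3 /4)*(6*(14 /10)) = -5103 /320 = -15.95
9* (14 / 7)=18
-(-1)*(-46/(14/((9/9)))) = -23/7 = -3.29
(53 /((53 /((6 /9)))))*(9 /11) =6 /11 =0.55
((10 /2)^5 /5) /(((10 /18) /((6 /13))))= 6750 /13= 519.23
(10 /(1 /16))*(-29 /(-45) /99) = 928 /891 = 1.04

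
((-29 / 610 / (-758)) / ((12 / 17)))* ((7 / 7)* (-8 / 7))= -493 / 4854990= -0.00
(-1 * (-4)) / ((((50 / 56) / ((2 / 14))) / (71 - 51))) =12.80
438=438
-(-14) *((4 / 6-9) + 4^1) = -182 / 3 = -60.67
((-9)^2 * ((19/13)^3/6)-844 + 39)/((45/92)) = -154190942/98865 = -1559.61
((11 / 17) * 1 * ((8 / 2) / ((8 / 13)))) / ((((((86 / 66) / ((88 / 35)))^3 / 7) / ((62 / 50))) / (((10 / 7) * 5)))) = 108564432717312 / 57950664625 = 1873.39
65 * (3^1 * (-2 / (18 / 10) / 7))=-650 / 21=-30.95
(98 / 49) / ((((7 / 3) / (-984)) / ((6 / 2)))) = -17712 / 7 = -2530.29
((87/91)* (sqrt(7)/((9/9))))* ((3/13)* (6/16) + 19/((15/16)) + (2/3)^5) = 75065659* sqrt(7)/3832920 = 51.82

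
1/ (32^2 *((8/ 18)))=9/ 4096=0.00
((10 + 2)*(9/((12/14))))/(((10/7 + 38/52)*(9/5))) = 12740/393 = 32.42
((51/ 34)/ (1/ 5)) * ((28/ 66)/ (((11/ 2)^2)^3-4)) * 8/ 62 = 1792/ 120803001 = 0.00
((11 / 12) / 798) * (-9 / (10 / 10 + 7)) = -0.00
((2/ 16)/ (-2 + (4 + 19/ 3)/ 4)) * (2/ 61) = 3/ 427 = 0.01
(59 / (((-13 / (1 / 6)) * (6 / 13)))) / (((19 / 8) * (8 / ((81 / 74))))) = -531 / 5624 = -0.09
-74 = -74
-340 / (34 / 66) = -660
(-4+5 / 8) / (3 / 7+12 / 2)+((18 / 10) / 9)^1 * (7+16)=163 / 40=4.08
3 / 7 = 0.43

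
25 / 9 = 2.78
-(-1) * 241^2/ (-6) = -58081/ 6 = -9680.17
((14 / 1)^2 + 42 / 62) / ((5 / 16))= 97552 / 155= 629.37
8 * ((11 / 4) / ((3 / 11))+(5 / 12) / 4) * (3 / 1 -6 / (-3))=815 / 2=407.50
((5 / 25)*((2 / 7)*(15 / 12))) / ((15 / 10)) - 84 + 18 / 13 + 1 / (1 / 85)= 2.43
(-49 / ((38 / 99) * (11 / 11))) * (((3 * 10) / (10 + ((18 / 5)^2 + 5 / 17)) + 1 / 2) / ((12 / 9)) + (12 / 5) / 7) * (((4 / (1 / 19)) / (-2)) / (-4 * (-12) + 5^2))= 112.00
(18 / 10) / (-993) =-3 / 1655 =-0.00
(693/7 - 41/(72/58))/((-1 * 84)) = -0.79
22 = 22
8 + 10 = 18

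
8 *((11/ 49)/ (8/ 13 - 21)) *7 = -1144/ 1855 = -0.62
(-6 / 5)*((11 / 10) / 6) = -0.22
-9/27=-1/3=-0.33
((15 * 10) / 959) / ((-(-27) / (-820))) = -41000 / 8631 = -4.75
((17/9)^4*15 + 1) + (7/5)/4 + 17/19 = 160555411/831060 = 193.19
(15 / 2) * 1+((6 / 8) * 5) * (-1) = 15 / 4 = 3.75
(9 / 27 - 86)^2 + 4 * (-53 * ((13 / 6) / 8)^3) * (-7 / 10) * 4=7350.57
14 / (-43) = -14 / 43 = -0.33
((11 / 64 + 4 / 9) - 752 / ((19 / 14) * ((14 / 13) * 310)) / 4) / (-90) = -341603 / 152668800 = -0.00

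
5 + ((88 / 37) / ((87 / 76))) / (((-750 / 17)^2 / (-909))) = 202680367 / 50296875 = 4.03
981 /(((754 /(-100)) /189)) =-9270450 /377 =-24590.05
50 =50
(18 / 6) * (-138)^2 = 57132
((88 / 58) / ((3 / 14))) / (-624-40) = -77 / 7221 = -0.01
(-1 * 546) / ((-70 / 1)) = 39 / 5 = 7.80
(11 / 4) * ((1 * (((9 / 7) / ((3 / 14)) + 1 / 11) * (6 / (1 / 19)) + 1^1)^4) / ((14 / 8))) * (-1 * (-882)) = 431309663675654526 / 1331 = 324049334091400.85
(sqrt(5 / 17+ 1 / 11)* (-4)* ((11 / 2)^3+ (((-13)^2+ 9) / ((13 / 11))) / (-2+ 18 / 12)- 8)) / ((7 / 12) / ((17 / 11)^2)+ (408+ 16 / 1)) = 9092484* sqrt(374) / 210392897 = 0.84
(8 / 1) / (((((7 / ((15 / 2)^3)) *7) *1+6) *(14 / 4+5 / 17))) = 0.34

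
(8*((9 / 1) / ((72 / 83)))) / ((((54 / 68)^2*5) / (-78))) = -2494648 / 1215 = -2053.21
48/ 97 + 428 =41564/ 97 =428.49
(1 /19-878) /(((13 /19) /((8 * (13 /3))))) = -133448 /3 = -44482.67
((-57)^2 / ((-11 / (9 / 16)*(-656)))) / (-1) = -29241 / 115456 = -0.25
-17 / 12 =-1.42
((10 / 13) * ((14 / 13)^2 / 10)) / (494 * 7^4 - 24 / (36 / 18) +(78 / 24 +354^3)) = 0.00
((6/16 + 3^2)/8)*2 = 2.34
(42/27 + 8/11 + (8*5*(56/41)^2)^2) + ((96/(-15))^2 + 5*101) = 6116.72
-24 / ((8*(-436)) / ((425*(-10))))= -6375 / 218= -29.24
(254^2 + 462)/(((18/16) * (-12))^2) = 259912/729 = 356.53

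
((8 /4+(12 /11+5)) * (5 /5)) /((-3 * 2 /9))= -267 /22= -12.14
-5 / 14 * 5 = -25 / 14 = -1.79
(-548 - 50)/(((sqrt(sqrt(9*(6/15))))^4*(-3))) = 1495/27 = 55.37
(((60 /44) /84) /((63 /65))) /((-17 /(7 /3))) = -325 /141372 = -0.00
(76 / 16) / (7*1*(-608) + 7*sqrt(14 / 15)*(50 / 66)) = -4717548 / 4226916883-3135*sqrt(210) / 33815335064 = -0.00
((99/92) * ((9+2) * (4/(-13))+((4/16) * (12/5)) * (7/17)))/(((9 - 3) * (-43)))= 114411/8742760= 0.01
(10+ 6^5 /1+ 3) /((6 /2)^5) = 7789 /243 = 32.05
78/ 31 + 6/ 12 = 187/ 62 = 3.02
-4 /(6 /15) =-10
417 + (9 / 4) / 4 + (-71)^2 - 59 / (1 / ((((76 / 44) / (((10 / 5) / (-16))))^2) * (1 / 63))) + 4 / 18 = 214662293 / 40656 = 5279.97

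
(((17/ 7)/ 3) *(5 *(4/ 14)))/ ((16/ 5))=425/ 1176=0.36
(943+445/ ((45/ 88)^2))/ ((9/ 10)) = 2142262/ 729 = 2938.63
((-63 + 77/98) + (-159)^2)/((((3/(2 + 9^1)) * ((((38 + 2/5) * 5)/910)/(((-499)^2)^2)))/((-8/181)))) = -1201017567943512.13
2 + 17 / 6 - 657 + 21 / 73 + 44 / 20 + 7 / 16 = -11374711 / 17520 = -649.24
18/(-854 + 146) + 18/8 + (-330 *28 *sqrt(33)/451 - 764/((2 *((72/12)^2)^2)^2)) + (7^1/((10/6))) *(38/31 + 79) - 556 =-3330484179527/15360088320 - 840 *sqrt(33)/41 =-334.52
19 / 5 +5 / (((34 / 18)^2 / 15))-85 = -86959 / 1445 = -60.18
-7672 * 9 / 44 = -17262 / 11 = -1569.27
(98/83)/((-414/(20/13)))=-0.00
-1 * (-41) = 41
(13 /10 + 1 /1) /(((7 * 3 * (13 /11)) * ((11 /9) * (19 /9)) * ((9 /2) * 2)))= 69 /17290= 0.00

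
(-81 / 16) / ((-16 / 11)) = 891 / 256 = 3.48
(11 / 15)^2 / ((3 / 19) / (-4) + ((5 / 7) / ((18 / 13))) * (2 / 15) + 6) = 193116 / 2165125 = 0.09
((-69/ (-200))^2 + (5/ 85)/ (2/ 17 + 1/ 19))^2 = 41767505641/ 193600000000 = 0.22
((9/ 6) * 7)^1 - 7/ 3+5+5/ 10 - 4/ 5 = 193/ 15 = 12.87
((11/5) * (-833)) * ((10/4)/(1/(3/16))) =-27489/32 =-859.03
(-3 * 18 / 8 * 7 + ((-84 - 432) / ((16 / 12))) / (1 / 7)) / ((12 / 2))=-3675 / 8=-459.38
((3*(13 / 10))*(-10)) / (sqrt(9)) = -13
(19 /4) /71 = 0.07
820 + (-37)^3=-49833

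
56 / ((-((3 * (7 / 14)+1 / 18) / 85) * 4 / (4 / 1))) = -3060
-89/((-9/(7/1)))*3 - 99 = 326/3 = 108.67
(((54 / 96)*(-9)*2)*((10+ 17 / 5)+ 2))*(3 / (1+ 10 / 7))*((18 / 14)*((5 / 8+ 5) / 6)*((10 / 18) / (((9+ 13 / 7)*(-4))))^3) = 0.00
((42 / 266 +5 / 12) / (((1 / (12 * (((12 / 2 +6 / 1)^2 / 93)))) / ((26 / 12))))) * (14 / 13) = 14672 / 589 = 24.91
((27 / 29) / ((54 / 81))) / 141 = 27 / 2726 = 0.01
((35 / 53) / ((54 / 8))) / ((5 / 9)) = 0.18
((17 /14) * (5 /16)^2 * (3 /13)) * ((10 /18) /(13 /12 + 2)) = 2125 /430976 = 0.00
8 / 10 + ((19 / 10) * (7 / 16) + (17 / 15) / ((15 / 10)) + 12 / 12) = 4877 / 1440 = 3.39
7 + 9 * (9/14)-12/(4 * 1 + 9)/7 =329/26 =12.65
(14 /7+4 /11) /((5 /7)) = 182 /55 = 3.31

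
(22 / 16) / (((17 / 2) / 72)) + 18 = 504 / 17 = 29.65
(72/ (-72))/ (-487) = 1/ 487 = 0.00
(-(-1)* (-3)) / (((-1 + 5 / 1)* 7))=-0.11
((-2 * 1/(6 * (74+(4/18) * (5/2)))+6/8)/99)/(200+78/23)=0.00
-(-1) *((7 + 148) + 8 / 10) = 779 / 5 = 155.80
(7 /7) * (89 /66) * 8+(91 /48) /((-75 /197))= 230003 /39600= 5.81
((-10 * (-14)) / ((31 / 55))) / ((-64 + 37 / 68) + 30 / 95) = -9948400 / 2528887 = -3.93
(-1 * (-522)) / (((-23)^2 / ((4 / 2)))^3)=4176 / 148035889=0.00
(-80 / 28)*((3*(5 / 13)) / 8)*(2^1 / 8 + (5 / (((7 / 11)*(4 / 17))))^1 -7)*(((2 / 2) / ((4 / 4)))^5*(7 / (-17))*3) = 83925 / 6188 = 13.56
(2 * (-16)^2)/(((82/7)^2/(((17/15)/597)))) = 106624/15053355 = 0.01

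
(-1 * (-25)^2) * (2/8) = -156.25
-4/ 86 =-2/ 43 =-0.05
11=11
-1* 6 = -6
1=1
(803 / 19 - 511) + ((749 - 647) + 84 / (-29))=-203668 / 551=-369.63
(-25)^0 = 1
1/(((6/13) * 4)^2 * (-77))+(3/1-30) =-1197673/44352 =-27.00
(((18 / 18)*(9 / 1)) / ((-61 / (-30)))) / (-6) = -45 / 61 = -0.74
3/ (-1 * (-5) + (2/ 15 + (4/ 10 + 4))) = 45/ 143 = 0.31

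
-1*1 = -1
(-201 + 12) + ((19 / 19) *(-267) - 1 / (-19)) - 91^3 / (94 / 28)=-200857047 / 893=-224923.90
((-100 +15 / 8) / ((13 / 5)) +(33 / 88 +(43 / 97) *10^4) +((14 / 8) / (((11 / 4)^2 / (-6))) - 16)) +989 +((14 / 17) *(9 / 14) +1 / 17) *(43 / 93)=5179227725209 / 964922244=5367.51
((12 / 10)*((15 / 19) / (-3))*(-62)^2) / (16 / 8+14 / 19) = -5766 / 13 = -443.54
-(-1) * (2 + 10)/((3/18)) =72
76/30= 38/15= 2.53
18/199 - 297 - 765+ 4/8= -422441/398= -1061.41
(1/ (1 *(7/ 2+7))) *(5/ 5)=2/ 21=0.10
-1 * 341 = -341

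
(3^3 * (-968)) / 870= -4356 / 145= -30.04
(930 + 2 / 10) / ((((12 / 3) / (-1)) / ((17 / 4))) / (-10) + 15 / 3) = 79067 / 433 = 182.60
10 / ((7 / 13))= 130 / 7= 18.57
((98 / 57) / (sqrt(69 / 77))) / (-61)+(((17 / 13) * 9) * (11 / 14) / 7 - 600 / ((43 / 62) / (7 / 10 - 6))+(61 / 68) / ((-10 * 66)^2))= 3721175338644451 / 811343332800 - 98 * sqrt(5313) / 239913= 4586.41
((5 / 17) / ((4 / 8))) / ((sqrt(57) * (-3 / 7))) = -70 * sqrt(57) / 2907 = -0.18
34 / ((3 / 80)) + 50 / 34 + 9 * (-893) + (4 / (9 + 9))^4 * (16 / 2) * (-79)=-795303868 / 111537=-7130.40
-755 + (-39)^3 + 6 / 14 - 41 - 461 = -424029 / 7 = -60575.57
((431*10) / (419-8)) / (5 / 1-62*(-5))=0.03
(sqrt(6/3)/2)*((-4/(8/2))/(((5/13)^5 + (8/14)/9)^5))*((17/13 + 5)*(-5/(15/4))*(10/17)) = 294486774981482141164578098603903439240*sqrt(2)/228896712453067759482670731435119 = 1819454.66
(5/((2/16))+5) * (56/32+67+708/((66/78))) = 1792845/44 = 40746.48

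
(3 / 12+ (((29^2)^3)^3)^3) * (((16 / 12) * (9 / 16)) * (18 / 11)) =1006736100026253227962228926784553353732911434784837721069594483543179771383934375 / 88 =11440182954843786681388960000000000000000000000000000000000000000000000000000000.00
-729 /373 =-1.95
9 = 9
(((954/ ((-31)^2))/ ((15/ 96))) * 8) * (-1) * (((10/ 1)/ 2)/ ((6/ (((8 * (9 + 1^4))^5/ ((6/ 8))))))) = -177838489600000/ 961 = -185055660353.80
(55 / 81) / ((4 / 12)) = 55 / 27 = 2.04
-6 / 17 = -0.35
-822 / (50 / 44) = -18084 / 25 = -723.36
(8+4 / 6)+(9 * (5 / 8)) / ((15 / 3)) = 235 / 24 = 9.79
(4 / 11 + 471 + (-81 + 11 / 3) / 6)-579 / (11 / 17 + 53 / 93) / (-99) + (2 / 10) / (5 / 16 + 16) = 12795694699 / 27619020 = 463.29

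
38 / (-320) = -0.12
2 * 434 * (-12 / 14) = -744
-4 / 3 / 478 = -2 / 717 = -0.00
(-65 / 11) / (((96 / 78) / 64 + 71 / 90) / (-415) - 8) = 63121500 / 85477601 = 0.74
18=18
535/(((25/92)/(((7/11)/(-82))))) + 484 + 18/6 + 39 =510.72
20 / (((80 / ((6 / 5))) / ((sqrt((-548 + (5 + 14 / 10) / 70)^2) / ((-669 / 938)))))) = -6424228 / 27875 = -230.47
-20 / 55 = -4 / 11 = -0.36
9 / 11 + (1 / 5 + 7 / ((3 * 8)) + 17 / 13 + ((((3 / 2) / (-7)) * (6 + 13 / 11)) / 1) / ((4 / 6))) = 37129 / 120120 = 0.31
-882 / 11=-80.18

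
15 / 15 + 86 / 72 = 79 / 36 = 2.19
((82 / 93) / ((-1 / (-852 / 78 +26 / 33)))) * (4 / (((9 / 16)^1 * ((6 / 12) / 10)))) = 456366080 / 359073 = 1270.96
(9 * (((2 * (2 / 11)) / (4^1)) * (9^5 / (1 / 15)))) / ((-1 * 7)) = -7971615 / 77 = -103527.47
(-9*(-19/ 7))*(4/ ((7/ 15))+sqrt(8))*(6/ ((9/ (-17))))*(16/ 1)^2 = -29767680/ 49 - 992256*sqrt(2)/ 7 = -807969.66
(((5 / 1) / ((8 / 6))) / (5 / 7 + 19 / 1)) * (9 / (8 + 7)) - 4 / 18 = -179 / 1656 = -0.11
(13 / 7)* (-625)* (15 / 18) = -40625 / 42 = -967.26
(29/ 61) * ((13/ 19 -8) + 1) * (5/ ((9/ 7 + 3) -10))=3045/ 1159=2.63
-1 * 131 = -131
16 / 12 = 4 / 3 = 1.33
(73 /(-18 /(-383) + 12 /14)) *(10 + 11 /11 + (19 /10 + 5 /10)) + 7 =13197611 /12120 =1088.91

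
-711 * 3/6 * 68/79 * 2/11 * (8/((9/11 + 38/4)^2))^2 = -834121728/2655237841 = -0.31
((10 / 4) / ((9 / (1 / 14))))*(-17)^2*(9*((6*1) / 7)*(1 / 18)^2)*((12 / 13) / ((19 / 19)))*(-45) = -7225 / 1274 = -5.67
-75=-75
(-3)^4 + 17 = 98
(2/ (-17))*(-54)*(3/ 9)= 2.12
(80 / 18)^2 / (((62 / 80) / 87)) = 1856000 / 837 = 2217.44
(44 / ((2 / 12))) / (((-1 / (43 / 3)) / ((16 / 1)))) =-60544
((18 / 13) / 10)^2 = 81 / 4225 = 0.02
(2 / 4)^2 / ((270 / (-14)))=-7 / 540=-0.01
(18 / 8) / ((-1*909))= -1 / 404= -0.00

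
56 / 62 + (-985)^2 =30077003 / 31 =970225.90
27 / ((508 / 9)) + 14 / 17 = 11243 / 8636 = 1.30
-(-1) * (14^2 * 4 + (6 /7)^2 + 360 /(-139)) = 5327188 /6811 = 782.14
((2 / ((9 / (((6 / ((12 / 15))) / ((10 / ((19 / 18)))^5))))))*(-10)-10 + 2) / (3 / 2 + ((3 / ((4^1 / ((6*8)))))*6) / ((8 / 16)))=-90701740099 / 4914766368000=-0.02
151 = 151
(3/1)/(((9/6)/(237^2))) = 112338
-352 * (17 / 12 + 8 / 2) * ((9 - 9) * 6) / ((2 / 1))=0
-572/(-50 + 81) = -572/31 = -18.45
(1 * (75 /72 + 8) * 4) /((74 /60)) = 29.32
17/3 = 5.67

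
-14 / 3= -4.67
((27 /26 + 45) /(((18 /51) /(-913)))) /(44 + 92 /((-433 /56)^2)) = -1161096690831 /443977456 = -2615.22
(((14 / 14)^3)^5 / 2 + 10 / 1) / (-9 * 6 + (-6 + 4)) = -3 / 16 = -0.19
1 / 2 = 0.50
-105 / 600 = -7 / 40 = -0.18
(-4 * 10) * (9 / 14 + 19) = -5500 / 7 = -785.71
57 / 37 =1.54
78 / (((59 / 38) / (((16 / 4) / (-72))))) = -494 / 177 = -2.79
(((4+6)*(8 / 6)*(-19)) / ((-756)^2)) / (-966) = 95 / 207038916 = 0.00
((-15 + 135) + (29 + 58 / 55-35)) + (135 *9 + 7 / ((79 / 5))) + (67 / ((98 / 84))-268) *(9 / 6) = 30860289 / 30415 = 1014.64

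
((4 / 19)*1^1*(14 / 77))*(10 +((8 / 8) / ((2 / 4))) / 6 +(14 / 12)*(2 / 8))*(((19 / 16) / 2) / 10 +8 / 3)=44489 / 40128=1.11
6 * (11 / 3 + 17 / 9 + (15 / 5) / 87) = 2918 / 87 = 33.54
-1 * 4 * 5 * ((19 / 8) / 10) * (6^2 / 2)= -171 / 2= -85.50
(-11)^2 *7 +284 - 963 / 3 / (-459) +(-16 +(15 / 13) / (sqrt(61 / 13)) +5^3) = 1241.23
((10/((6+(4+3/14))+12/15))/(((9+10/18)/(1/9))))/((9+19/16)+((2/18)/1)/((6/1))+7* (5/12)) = 50400/62648119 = 0.00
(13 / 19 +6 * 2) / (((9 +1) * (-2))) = -241 / 380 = -0.63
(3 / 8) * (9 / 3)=9 / 8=1.12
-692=-692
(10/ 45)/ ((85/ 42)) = 28/ 255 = 0.11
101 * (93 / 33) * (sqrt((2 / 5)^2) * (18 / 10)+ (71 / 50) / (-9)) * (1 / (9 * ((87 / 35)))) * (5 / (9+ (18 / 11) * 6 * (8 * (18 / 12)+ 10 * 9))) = 0.04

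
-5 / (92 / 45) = -225 / 92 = -2.45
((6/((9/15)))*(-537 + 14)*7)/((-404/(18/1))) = 164745/101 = 1631.14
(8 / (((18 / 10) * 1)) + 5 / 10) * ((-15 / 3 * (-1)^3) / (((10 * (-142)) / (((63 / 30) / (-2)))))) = 623 / 34080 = 0.02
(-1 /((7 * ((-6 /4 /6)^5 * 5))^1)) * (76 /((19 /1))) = 4096 /35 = 117.03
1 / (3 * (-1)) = -1 / 3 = -0.33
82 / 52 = 41 / 26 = 1.58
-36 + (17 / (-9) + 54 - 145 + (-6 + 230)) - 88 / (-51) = 96.84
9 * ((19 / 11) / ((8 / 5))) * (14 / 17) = 5985 / 748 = 8.00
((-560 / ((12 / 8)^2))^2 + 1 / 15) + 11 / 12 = 61946.66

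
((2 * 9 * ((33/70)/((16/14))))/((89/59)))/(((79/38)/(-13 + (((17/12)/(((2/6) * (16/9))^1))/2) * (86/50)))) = -11659786677/449984000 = -25.91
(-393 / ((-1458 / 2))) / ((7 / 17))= 2227 / 1701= 1.31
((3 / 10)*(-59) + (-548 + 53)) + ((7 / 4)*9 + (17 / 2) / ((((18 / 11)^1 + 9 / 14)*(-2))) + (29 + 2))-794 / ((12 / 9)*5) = -4120141 / 7020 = -586.91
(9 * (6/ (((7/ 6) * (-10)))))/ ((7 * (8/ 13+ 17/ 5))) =-234/ 1421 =-0.16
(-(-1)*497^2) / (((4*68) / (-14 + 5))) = -2223081 / 272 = -8173.09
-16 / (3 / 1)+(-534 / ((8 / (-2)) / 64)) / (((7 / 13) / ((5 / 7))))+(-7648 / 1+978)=684806 / 147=4658.54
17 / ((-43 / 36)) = -612 / 43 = -14.23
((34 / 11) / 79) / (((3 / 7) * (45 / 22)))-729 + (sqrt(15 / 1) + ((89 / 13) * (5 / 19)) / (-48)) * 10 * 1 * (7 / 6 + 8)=-30869083543 / 42148080 + 275 * sqrt(15) / 3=-377.37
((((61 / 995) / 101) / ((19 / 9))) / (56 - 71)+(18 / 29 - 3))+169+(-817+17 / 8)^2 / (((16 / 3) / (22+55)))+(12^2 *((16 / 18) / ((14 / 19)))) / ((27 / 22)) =513707331526402569823 / 53583097881600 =9587115.19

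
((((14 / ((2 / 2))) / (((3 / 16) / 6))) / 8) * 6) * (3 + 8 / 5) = 7728 / 5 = 1545.60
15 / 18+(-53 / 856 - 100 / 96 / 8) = 4391 / 6848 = 0.64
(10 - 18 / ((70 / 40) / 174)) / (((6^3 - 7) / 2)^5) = -398656 / 2791447540343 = -0.00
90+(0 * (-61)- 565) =-475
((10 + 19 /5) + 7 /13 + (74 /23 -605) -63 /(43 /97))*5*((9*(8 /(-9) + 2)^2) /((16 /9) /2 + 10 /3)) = -2344989600 /244283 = -9599.48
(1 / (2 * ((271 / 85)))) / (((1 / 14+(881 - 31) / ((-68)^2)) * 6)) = 0.10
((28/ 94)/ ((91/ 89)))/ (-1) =-178/ 611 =-0.29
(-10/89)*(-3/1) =0.34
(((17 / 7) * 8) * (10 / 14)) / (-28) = -170 / 343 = -0.50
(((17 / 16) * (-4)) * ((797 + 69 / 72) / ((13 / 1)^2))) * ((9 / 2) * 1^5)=-976701 / 10816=-90.30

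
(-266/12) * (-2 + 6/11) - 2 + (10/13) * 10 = 16274/429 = 37.93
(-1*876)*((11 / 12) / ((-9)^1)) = 89.22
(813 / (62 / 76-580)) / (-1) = 30894 / 22009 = 1.40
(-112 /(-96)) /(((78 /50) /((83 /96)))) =14525 /22464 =0.65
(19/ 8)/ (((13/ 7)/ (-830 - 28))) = -4389/ 4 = -1097.25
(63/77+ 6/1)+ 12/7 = 657/77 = 8.53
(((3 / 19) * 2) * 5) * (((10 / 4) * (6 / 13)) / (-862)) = -0.00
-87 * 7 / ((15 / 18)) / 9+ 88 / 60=-1196 / 15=-79.73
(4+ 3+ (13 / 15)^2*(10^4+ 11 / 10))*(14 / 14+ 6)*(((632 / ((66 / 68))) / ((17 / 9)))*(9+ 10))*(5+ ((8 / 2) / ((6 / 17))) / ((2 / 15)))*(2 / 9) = 6894674143.53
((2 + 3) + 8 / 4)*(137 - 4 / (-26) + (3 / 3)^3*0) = 12481 / 13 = 960.08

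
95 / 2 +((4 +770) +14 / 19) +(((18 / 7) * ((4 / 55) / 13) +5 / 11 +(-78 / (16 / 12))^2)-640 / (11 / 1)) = 1592565077 / 380380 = 4186.77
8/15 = 0.53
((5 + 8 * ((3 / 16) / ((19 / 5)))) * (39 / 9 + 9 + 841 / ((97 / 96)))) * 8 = 10620640 / 291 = 36497.04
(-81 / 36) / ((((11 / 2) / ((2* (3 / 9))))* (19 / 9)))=-27 / 209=-0.13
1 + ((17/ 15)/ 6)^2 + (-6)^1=-40211/ 8100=-4.96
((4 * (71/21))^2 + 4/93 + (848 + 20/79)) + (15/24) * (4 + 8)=2243588231/2160018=1038.69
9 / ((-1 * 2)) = -9 / 2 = -4.50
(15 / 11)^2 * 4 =900 / 121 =7.44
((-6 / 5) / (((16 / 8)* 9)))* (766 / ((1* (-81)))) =766 / 1215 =0.63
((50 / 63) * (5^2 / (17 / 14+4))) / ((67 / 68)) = 170000 / 44019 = 3.86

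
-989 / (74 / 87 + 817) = -86043 / 71153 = -1.21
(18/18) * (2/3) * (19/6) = 19/9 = 2.11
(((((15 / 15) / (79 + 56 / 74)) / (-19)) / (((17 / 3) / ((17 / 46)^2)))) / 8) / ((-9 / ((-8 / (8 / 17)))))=-10693 / 2847408096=-0.00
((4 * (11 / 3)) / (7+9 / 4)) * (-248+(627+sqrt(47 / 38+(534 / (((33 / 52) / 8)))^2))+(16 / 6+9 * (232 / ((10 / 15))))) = 1855216 / 333+8 * sqrt(7917605719082) / 2109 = 16244.80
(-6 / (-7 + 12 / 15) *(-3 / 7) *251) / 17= -22590 / 3689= -6.12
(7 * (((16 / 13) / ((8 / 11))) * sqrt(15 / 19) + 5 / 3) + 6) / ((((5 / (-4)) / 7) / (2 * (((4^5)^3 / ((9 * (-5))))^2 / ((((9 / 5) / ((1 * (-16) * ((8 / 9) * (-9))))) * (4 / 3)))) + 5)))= -109499872821539907407876 / 18225 - 318169441783342372468168 * sqrt(285) / 1500525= -9587849529088182128.55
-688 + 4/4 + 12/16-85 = -3085/4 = -771.25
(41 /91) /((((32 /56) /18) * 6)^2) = 2583 /208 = 12.42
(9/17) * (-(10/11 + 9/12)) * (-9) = 5913/748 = 7.91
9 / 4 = 2.25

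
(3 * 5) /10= 3 /2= 1.50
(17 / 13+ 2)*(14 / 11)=602 / 143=4.21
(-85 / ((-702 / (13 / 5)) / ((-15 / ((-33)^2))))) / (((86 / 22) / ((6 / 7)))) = -85 / 89397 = -0.00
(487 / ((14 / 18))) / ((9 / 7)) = 487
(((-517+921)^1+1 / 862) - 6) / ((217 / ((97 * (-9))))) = -1380213 / 862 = -1601.18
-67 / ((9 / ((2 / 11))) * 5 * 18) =-67 / 4455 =-0.02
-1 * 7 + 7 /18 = -119 /18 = -6.61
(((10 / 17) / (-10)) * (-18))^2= 324 / 289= 1.12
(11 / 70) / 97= 11 / 6790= 0.00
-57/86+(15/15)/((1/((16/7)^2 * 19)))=415511/4214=98.60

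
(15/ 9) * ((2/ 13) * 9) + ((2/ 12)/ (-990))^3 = 2.31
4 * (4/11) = 16/11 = 1.45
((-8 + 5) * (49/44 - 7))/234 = 259/3432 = 0.08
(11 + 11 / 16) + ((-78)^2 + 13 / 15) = 1463173 / 240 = 6096.55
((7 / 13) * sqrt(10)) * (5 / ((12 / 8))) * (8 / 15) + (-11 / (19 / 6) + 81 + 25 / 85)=112 * sqrt(10) / 117 + 25136 / 323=80.85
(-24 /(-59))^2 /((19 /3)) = 1728 /66139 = 0.03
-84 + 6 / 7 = -582 / 7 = -83.14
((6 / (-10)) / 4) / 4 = -3 / 80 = -0.04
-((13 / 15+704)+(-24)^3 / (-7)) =-281371 / 105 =-2679.72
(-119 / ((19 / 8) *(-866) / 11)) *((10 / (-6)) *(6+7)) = -340340 / 24681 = -13.79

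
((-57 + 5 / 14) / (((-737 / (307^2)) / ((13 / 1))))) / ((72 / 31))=30120001171 / 742896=40544.03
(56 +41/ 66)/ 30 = 3737/ 1980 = 1.89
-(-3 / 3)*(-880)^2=774400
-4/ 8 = -1/ 2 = -0.50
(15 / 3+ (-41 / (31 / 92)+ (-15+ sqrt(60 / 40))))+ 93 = -1199 / 31+ sqrt(6) / 2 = -37.45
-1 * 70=-70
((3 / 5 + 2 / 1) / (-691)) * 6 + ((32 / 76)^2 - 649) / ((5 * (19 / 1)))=-6.85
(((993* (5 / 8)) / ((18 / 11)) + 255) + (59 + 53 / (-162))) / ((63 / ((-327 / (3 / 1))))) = -97887995 / 81648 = -1198.90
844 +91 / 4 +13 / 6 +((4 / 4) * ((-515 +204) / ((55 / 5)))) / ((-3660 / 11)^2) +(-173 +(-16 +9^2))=760.92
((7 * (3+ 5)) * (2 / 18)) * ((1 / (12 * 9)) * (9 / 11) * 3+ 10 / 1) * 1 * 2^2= 2744 / 11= 249.45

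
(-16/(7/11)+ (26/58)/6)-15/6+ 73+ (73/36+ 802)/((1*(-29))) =129401/7308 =17.71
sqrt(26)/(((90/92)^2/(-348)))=-245456 * sqrt(26)/675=-1854.20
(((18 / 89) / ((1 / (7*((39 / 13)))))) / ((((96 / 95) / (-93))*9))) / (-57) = 0.76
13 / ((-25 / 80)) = -208 / 5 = -41.60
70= 70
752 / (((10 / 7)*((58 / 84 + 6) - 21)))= -110544 / 3005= -36.79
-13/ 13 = -1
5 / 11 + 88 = 973 / 11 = 88.45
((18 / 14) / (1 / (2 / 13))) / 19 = 18 / 1729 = 0.01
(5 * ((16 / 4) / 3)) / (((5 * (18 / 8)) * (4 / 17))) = 68 / 27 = 2.52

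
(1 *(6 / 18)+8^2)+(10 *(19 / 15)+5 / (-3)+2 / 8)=907 / 12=75.58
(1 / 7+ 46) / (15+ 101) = 323 / 812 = 0.40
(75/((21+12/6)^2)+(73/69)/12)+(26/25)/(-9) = 6051/52900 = 0.11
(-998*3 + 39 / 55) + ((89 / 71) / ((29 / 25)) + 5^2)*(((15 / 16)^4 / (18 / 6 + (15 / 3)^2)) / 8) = -1244007133799289 / 415610961920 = -2993.20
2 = 2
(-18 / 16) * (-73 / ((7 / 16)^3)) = 980.71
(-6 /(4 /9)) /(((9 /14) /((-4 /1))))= 84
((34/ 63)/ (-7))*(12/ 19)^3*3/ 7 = -19584/ 2352637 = -0.01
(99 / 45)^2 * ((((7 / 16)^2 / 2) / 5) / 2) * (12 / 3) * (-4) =-0.74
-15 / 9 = -5 / 3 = -1.67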